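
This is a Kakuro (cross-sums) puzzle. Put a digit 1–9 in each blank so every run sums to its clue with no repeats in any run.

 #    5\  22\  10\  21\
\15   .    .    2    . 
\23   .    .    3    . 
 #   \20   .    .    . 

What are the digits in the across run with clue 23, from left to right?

R2C1 = 4: the only remaining digit allowed by both the 23 across and the 5 down.
R3C3 = 10 − 5 = 5 completes the 10 down.
R1C1 = 5 − 4 = 1 completes the 5 down.
Nothing is forced directly, so branch on R2C2, whose candidates are 7 or 9. If R2C2 = 7: that forces R1C2 = 9, after which R1C4 would have to be in {3} for the 15 across but in {4,5,6,7,8,9} for the 21 down — contradiction. So R2C2 = 9.
R2C4 = 23 − 16 = 7 completes the 23 across.

4 9 3 7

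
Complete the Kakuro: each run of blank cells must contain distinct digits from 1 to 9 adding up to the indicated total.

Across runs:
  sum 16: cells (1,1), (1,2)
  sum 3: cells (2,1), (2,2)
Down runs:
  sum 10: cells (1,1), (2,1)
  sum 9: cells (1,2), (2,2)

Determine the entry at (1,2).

7

16 in 2 cells must be {7,9}; 3 in 2 cells must be {1,2}.
The 16 across and the 9 down share only 7, so (1,2) = 7.
(2,2) = 9 − 7 = 2 completes the 9 down.
(1,1) = 16 − 7 = 9 completes the 16 across.
(2,1) = 3 − 2 = 1 completes the 3 across.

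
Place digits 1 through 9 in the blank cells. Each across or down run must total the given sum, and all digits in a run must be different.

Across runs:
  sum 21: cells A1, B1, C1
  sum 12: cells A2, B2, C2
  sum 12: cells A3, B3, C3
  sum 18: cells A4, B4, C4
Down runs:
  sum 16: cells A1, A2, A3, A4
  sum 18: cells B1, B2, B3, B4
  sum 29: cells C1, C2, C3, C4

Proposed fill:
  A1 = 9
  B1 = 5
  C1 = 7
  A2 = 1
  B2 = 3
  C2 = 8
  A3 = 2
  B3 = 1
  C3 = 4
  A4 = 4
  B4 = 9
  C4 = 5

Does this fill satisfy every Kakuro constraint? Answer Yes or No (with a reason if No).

No — the down run C1–C4 sums to 24, not 29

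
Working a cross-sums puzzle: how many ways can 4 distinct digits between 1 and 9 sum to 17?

9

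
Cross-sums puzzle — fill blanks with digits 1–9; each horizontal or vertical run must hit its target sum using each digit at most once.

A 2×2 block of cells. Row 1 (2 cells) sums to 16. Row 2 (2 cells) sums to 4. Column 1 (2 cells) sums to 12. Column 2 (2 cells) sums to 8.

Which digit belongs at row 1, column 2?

16 in 2 cells must be {7,9}; 4 in 2 cells must be {1,3}.
The 16 across and the 8 down share only 7, so (1,2) = 7.
The 4 across and the 12 down share only 3, so (2,1) = 3.
(2,2) = 4 − 3 = 1 completes the 4 across.
(1,1) = 16 − 7 = 9 completes the 16 across.

7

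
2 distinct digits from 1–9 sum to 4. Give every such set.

{1,3}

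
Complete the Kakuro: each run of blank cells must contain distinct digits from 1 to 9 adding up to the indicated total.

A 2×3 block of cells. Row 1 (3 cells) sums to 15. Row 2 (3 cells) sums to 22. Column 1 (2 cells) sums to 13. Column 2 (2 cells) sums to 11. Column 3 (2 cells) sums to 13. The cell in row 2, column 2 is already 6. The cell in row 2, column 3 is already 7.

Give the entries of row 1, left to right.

(1,2) = 11 − 6 = 5 completes the 11 down.
(1,3) = 13 − 7 = 6 completes the 13 down.
(2,1) = 22 − 13 = 9 completes the 22 across.
(1,1) = 15 − 11 = 4 completes the 15 across.

4, 5, 6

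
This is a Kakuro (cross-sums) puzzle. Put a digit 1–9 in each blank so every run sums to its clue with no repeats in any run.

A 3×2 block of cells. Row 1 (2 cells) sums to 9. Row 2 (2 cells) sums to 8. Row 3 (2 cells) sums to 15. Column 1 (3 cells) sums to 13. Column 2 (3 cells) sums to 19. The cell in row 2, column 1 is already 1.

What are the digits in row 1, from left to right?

(2,2) = 8 − 1 = 7 completes the 8 across.
No cell is forced outright now. (3,2) can only be 8 or 9 (the digits allowed by both its 15 across and its 19 down). If (3,2) = 9: that forces (1,2) = 3, after which (3,1) would have to be in {6} for the 15 across but in {3,4,5,7,8,9} for the 13 down — contradiction. So (3,2) = 8.
(1,2) = 19 − 15 = 4 completes the 19 down.
(3,1) = 15 − 8 = 7 completes the 15 across.
(1,1) = 9 − 4 = 5 completes the 9 across.

5, 4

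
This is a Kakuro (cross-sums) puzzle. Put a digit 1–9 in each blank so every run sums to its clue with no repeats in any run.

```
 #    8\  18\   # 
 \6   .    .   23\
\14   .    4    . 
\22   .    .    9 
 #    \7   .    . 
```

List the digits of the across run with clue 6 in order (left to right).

1 5

23 in 3 cells must be {6,8,9}.
R2C3 = 8: the only remaining digit allowed by both the 14 across and the 23 down.
R3C1 = 5: the only remaining digit allowed by both the 22 across and the 8 down.
R3C2 = 22 − 14 = 8 completes the 22 across.
R4C3 = 23 − 17 = 6 completes the 23 down.
R2C1 = 14 − 12 = 2 completes the 14 across.
R4C2 = 7 − 6 = 1 completes the 7 across.
R1C1 = 8 − 7 = 1 completes the 8 down.
R1C2 = 6 − 1 = 5 completes the 6 across.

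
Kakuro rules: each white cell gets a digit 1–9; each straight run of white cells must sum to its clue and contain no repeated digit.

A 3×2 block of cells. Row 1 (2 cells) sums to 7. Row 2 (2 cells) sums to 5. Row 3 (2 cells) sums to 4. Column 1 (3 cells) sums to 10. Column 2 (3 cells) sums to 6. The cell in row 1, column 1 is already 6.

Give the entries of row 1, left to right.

6 1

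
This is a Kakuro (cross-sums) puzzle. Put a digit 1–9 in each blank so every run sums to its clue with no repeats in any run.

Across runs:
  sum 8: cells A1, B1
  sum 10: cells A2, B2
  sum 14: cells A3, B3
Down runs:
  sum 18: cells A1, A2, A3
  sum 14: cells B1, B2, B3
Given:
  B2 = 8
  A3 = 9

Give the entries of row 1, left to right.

A2 = 10 − 8 = 2 completes the 10 across.
B3 = 14 − 9 = 5 completes the 14 across.
A1 = 18 − 11 = 7 completes the 18 down.
B1 = 8 − 7 = 1 completes the 8 across.

7 1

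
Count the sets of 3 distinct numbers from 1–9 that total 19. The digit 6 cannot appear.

3 distinct digits from 1–9 sum between 6 and 24.
Dropping sets that contain 6.
Enumerating: {2,8,9}, {3,7,9}, {4,7,8}.

3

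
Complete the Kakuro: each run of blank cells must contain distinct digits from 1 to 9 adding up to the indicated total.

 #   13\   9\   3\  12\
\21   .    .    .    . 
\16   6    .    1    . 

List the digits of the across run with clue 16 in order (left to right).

6 5 1 4

3 in 2 cells must be {1,2}.
R1C1 = 13 − 6 = 7 completes the 13 down.
R1C3 = 3 − 1 = 2 completes the 3 down.
No cell is forced outright now. R2C4 can only be 4 or 5 or 7 (the digits allowed by both its 16 across and its 12 down). If R2C4 = 5: then R1C4 would have to be in {3,4,8,9} for the 21 across but in {7} for the 12 down — contradiction. If R2C4 = 7: then R1C4 would have to be in {3,4,8,9} for the 21 across but in {5} for the 12 down — contradiction. So R2C4 = 4.
R1C4 = 12 − 4 = 8 completes the 12 down.
R2C2 = 16 − 11 = 5 completes the 16 across.
R1C2 = 21 − 17 = 4 completes the 21 across.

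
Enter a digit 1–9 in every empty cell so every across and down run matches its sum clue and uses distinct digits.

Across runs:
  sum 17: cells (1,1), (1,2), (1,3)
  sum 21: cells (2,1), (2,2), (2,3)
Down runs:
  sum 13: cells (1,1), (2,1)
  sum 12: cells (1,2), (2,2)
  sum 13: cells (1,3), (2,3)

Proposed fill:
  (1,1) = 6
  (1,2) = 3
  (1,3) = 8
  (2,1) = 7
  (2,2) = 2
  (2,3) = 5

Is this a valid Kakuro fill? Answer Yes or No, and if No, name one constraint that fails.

No — the down run (1,2)–(2,2) sums to 5, not 12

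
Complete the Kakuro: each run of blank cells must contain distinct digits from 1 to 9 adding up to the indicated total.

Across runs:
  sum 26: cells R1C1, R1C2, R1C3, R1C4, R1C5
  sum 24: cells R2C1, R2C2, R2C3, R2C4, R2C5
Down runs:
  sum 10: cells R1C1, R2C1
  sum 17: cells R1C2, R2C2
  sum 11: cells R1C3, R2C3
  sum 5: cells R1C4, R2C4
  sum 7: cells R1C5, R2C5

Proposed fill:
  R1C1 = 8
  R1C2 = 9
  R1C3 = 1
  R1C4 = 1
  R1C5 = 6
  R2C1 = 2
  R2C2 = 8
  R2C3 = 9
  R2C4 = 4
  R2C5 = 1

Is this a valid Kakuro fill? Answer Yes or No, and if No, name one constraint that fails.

No — the across run R1C1–R1C5 sums to 25, not 26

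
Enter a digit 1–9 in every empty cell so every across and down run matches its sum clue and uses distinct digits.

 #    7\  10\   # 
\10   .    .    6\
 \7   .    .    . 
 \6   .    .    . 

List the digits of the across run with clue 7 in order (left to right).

7 in 3 cells must be {1,2,4}; 6 in 3 cells must be {1,2,3}.
Nothing is forced directly, so branch on R3C3, whose candidates are 1 or 2. If R3C3 = 1: then R2C3 would have to be in {1,2,4} for the 7 across but in {5} for the 6 down — contradiction. So R3C3 = 2.
R2C3 = 6 − 2 = 4 completes the 6 down.
Given what's placed, R3C1 must be 1 to fit the 6 across and 7 down.
R3C2 = 6 − 3 = 3 completes the 6 across.
R2C1 = 2: the only remaining digit allowed by both the 7 across and the 7 down.
R2C2 = 7 − 6 = 1 completes the 7 across.

2 1 4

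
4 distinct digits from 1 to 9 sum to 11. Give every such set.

{1,2,3,5}

4 distinct digits from 1–9 sum between 10 and 30.
Only one set works: {1,2,3,5}.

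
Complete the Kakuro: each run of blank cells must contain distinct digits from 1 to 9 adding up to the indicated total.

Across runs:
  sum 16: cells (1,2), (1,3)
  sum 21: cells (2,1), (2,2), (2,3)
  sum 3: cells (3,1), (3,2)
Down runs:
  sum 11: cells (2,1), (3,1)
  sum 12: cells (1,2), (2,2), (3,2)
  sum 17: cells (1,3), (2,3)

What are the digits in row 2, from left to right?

16 in 2 cells must be {7,9}; 3 in 2 cells must be {1,2}; 17 in 2 cells must be {8,9}.
The 16 across and the 17 down share only 9, so (1,3) = 9.
(2,3) = 17 − 9 = 8 completes the 17 down.
Intersecting the 3 across with the 11 down forces (3,1) = 2.
(3,2) = 3 − 2 = 1 completes the 3 across.
(1,2) = 16 − 9 = 7 completes the 16 across.
(2,1) = 11 − 2 = 9 completes the 11 down.
(2,2) = 21 − 17 = 4 completes the 21 across.

9 4 8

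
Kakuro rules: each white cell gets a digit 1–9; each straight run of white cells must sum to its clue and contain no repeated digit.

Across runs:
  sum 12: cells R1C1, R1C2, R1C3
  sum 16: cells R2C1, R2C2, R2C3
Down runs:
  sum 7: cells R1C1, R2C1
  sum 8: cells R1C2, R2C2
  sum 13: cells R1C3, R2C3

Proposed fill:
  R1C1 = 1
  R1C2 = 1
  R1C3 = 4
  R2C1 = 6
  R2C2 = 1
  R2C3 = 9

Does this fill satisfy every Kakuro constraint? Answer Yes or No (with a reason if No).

No — the down run R1C2–R2C2 sums to 2, not 8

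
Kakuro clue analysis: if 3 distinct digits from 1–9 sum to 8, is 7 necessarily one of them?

Counterexample: {1,2,5} sums to 8 without using 7.

No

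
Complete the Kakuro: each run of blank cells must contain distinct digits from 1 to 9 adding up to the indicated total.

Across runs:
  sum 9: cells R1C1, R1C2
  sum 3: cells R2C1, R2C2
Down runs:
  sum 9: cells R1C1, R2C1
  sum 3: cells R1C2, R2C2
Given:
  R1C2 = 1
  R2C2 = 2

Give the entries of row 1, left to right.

3 in 2 cells must be {1,2}.
R1C1 = 9 − 1 = 8 completes the 9 across.
R2C1 = 3 − 2 = 1 completes the 3 across.

8, 1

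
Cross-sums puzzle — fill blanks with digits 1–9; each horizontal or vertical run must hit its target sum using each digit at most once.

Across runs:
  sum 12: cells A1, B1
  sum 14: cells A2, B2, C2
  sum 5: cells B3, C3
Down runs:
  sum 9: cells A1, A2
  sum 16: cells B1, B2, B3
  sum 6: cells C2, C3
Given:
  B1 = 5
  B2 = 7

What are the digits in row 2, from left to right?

2, 7, 5

A1 = 12 − 5 = 7 completes the 12 across.
A2 = 9 − 7 = 2 completes the 9 down.
C2 = 14 − 9 = 5 completes the 14 across.
B3 = 16 − 12 = 4 completes the 16 down.
C3 = 5 − 4 = 1 completes the 5 across.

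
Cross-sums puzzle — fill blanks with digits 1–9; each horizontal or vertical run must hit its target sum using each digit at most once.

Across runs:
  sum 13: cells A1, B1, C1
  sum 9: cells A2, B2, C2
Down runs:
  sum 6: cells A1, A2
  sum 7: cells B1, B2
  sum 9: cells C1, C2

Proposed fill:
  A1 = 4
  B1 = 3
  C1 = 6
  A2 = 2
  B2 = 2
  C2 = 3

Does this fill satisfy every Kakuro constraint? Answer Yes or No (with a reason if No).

No — the across run A2–C2 sums to 7, not 9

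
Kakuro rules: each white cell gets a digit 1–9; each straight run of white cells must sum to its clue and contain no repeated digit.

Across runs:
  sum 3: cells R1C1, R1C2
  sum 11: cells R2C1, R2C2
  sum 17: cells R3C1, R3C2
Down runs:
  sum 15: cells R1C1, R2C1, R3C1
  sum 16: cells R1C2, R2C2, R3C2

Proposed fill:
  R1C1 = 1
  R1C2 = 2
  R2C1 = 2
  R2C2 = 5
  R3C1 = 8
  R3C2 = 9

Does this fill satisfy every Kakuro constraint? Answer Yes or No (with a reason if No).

No — the down run R1C1–R3C1 sums to 11, not 15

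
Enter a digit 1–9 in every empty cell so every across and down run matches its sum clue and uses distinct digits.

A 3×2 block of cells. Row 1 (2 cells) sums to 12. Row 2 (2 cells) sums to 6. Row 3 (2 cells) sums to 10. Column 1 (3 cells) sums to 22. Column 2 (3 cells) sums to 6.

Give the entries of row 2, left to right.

5 1

6 in 3 cells must be {1,2,3}.
The 12 across and the 6 down share only 3, so (1,2) = 3.
The 6 across and the 22 down share only 5, so (2,1) = 5.
(2,2) = 6 − 5 = 1 completes the 6 across.
(3,2) = 6 − 4 = 2 completes the 6 down.
(1,1) = 12 − 3 = 9 completes the 12 across.
(3,1) = 10 − 2 = 8 completes the 10 across.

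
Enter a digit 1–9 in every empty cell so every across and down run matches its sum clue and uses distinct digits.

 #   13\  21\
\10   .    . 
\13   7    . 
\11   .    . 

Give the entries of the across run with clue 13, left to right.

7, 6

R2C2 = 13 − 7 = 6 completes the 13 across.
Nothing is forced directly, so branch on R1C2, whose candidates are 7 or 8. If R1C2 = 7: then R1C1 would have to be in {3} for the 10 across but in {1,2,4,5} for the 13 down — contradiction. So R1C2 = 8.
R1C1 = 10 − 8 = 2 completes the 10 across.
R3C1 = 13 − 9 = 4 completes the 13 down.
R3C2 = 11 − 4 = 7 completes the 11 across.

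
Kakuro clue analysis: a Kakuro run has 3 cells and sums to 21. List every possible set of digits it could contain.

3 distinct digits from 1–9 sum between 6 and 24.

{4,8,9}; {5,7,9}; {6,7,8}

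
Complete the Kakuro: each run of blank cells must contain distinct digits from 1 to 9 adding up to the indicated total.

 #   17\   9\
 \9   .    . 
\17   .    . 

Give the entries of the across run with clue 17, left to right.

9, 8

17 in 2 cells must be {8,9}.
The 9 across and the 17 down share only 8, so R1C1 = 8.
R1C2 = 9 − 8 = 1 completes the 9 across.
R2C1 = 17 − 8 = 9 completes the 17 down.
R2C2 = 17 − 9 = 8 completes the 17 across.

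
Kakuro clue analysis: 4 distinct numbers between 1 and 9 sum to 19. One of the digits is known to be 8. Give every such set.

4 distinct digits from 1–9 sum between 10 and 30.
Keeping only sets containing 8.

{1,3,7,8}; {1,4,6,8}; {2,3,6,8}; {2,4,5,8}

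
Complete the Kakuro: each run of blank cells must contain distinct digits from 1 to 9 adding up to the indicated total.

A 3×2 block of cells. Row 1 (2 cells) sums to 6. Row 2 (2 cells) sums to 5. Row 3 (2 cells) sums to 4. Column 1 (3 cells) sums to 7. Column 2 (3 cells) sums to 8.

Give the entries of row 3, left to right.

4 in 2 cells must be {1,3}; 7 in 3 cells must be {1,2,4}.
The 4 across and the 7 down share only 1, so (3,1) = 1.
(3,2) = 4 − 1 = 3 completes the 4 across.
Nothing is forced directly, so branch on (1,1), whose candidates are 2 or 4. If (1,1) = 4: then (1,2) would have to be in {2} for the 6 across but in {1,4} for the 8 down — contradiction. So (1,1) = 2.
(1,2) = 6 − 2 = 4 completes the 6 across.
(2,1) = 7 − 3 = 4 completes the 7 down.
(2,2) = 5 − 4 = 1 completes the 5 across.

1 3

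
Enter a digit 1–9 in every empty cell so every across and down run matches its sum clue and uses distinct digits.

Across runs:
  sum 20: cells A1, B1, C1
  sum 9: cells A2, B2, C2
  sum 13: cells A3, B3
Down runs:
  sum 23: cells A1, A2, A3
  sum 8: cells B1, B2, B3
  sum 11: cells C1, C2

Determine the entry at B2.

1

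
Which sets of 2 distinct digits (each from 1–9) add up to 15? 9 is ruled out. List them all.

2 distinct digits from 1–9 sum between 3 and 17.
Dropping sets that contain 9.
Only one set works: {7,8}.

{7,8}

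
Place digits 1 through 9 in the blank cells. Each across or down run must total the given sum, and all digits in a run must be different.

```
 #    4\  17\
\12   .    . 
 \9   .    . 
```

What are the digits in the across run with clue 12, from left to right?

4 in 2 cells must be {1,3}; 17 in 2 cells must be {8,9}.
The 12 across and the 4 down share only 3, so R1C1 = 3.
R1C2 = 12 − 3 = 9 completes the 12 across.
R2C1 = 4 − 3 = 1 completes the 4 down.
R2C2 = 9 − 1 = 8 completes the 9 across.

3, 9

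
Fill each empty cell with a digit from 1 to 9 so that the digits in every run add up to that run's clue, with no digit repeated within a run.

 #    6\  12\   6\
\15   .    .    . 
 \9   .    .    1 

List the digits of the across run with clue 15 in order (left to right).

1 9 5

R1C3 = 6 − 1 = 5 completes the 6 down.
Nothing is forced directly, so branch on R2C1, whose candidates are 2 or 5. If R2C1 = 2: that forces R1C1 = 4, after which R1C2 would have to be in {6} for the 15 across but in {3,4,5,7,8,9} for the 12 down — contradiction. So R2C1 = 5.
R1C1 = 6 − 5 = 1 completes the 6 down.
R1C2 = 15 − 6 = 9 completes the 15 across.
R2C2 = 9 − 6 = 3 completes the 9 across.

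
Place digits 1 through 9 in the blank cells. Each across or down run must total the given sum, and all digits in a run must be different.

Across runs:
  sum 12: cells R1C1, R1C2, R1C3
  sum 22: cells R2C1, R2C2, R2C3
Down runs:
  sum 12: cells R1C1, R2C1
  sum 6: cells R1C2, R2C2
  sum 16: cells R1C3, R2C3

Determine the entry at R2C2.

5

16 in 2 cells must be {7,9}.
The 22 across and the 6 down share only 5, so R2C2 = 5.
Given what's placed, R2C3 must be 9 to fit the 22 across and 16 down.
R1C2 = 6 − 5 = 1 completes the 6 down.
R1C3 = 16 − 9 = 7 completes the 16 down.
R2C1 = 22 − 14 = 8 completes the 22 across.
R1C1 = 12 − 8 = 4 completes the 12 across.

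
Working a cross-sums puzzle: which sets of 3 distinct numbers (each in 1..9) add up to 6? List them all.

3 distinct digits from 1–9 sum between 6 and 24.
Only one set works: {1,2,3}.

{1,2,3}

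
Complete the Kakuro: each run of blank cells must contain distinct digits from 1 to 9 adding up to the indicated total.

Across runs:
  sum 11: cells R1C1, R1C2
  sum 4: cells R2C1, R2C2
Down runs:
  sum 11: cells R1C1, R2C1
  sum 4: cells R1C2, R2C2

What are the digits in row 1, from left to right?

8 3

4 in 2 cells must be {1,3}.
The 11 across and the 4 down share only 3, so R1C2 = 3.
The 4 across and the 11 down share only 3, so R2C1 = 3.
R2C2 = 4 − 3 = 1 completes the 4 across.
R1C1 = 11 − 3 = 8 completes the 11 across.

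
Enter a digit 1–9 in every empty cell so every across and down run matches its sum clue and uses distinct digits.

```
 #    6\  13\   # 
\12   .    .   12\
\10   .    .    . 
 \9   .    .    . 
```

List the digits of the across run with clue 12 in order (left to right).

3 9

6 in 3 cells must be {1,2,3}.
Only 3 fits R1C1 under both its across sum 12 and down sum 6.
R1C2 = 12 − 3 = 9 completes the 12 across.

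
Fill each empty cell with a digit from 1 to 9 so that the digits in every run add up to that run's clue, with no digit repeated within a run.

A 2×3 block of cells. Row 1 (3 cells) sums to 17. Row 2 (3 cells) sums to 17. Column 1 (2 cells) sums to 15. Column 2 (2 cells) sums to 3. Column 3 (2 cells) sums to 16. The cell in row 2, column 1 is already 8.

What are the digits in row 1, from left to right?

3 in 2 cells must be {1,2}; 16 in 2 cells must be {7,9}.
(1,1) = 15 − 8 = 7 completes the 15 down.
Given what's placed, (1,3) must be 9 to fit the 17 across and 16 down.
(2,2) = 2: the only remaining digit allowed by both the 17 across and the 3 down.
(2,3) = 17 − 10 = 7 completes the 17 across.
(1,2) = 17 − 16 = 1 completes the 17 across.

7 1 9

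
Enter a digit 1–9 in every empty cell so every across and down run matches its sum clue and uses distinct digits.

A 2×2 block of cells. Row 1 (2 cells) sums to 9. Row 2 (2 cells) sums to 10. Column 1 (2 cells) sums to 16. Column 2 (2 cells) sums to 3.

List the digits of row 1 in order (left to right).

16 in 2 cells must be {7,9}; 3 in 2 cells must be {1,2}.
The 9 across and the 16 down share only 7, so (1,1) = 7.
(1,2) = 9 − 7 = 2 completes the 9 across.
(2,1) = 16 − 7 = 9 completes the 16 down.
(2,2) = 10 − 9 = 1 completes the 10 across.

7 2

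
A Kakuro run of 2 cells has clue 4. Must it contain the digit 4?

The only way to make 4 from 2 distinct digits is {1,3}, which does not contain 4.

No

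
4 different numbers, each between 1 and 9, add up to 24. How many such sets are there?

4 distinct digits from 1–9 sum between 10 and 30.

8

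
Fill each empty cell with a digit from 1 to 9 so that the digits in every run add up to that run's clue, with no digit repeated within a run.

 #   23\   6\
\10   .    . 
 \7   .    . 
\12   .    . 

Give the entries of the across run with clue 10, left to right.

23 in 3 cells must be {6,8,9}; 6 in 3 cells must be {1,2,3}.
The 7 across and the 23 down share only 6, so R2C1 = 6.
R2C2 = 7 − 6 = 1 completes the 7 across.
Given what's placed, R3C2 must be 3 to fit the 12 across and 6 down.
R1C2 = 6 − 4 = 2 completes the 6 down.
R3C1 = 12 − 3 = 9 completes the 12 across.
R1C1 = 10 − 2 = 8 completes the 10 across.

8 2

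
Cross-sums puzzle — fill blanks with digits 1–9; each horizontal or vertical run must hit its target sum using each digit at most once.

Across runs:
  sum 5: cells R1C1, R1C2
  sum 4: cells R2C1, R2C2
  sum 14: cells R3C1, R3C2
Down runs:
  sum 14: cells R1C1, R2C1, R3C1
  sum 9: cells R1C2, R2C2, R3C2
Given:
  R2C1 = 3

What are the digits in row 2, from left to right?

3, 1

4 in 2 cells must be {1,3}.
R2C2 = 4 − 3 = 1 completes the 4 across.
Nothing is forced directly, so branch on R1C1, whose candidates are 2 or 4. If R1C1 = 4: then R1C2 would have to be in {1} for the 5 across but in {2,3,5,6} for the 9 down — contradiction. So R1C1 = 2.
R1C2 = 5 − 2 = 3 completes the 5 across.
R3C1 = 14 − 5 = 9 completes the 14 down.
R3C2 = 14 − 9 = 5 completes the 14 across.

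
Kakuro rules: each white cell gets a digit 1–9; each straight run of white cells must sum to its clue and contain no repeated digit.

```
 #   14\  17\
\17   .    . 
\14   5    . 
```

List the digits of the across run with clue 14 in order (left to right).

5, 9

17 in 2 cells must be {8,9}.
R1C1 = 14 − 5 = 9 completes the 14 down.
R1C2 = 17 − 9 = 8 completes the 17 across.
R2C2 = 14 − 5 = 9 completes the 14 across.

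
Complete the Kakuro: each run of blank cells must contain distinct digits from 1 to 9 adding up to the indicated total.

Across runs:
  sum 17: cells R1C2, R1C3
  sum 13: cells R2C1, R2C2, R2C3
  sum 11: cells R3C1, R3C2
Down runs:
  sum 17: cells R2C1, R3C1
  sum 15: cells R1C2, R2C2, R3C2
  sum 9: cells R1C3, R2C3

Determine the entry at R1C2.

17 in 2 cells must be {8,9}.
The 17 across and the 9 down share only 8, so R1C3 = 8.
R2C3 = 9 − 8 = 1 completes the 9 down.
R1C2 = 17 − 8 = 9 completes the 17 across.
No cell is forced outright now. R2C1 can only be 8 or 9 (the digits allowed by both its 13 across and its 17 down). If R2C1 = 9: then R2C2 would have to be in {3} for the 13 across but in {1,2,4,5} for the 15 down — contradiction. So R2C1 = 8.
R2C2 = 13 − 9 = 4 completes the 13 across.
R3C1 = 17 − 8 = 9 completes the 17 down.
R3C2 = 11 − 9 = 2 completes the 11 across.

9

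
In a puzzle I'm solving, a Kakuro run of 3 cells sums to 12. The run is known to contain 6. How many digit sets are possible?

3 distinct digits from 1–9 sum between 6 and 24.
Keeping only sets containing 6.
Enumerating: {1,5,6}, {2,4,6}.

2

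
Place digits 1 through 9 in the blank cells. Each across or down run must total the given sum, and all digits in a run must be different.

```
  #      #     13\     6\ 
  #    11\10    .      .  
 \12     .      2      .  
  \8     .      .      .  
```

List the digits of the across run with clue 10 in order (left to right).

6 in 3 cells must be {1,2,3}.
Nothing is forced directly, so branch on R2C3, whose candidates are 1 or 3. If R2C3 = 1: that forces R2C1 = 9, R3C1 = 2, R3C2 = 5, after which R3C3 would have to be in {1} for the 8 across but in {2,3} for the 6 down — contradiction. So R2C3 = 3.
R2C1 = 12 − 5 = 7 completes the 12 across.
R3C1 = 11 − 7 = 4 completes the 11 down.
Given what's placed, R3C2 must be 3 to fit the 8 across and 13 down.
R3C3 = 8 − 7 = 1 completes the 8 across.
R1C2 = 13 − 5 = 8 completes the 13 down.
R1C3 = 10 − 8 = 2 completes the 10 across.

8, 2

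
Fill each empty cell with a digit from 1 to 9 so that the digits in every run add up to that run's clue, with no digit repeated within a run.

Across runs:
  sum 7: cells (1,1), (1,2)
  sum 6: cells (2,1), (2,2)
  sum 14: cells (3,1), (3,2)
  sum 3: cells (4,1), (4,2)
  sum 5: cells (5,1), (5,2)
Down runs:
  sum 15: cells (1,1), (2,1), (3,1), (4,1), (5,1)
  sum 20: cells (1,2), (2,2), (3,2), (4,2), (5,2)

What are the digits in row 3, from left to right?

5 9

3 in 2 cells must be {1,2}; 15 in 5 cells must be {1,2,3,4,5}.
Only 5 fits (3,1) under both its across sum 14 and down sum 15.
(3,2) = 14 − 5 = 9 completes the 14 across.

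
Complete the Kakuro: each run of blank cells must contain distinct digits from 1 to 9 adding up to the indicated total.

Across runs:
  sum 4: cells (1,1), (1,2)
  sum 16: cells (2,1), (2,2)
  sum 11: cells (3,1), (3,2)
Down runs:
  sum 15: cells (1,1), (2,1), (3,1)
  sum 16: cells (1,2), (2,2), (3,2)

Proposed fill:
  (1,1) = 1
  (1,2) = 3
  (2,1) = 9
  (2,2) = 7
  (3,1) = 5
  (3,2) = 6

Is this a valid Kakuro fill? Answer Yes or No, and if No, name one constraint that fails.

Across: 1+3=4; 9+7=16; 5+6=11. Down: 1+9+5=15; 3+7+6=16. No digit repeats within any run.

Yes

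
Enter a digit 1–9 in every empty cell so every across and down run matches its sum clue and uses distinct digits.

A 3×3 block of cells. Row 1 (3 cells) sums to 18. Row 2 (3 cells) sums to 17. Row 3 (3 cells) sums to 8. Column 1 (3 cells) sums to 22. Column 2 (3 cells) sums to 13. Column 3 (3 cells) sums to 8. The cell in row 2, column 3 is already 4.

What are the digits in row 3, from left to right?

5 2 1

Intersecting the 8 across with the 22 down forces (3,1) = 5.
Given what's placed, (3,3) must be 1 to fit the 8 across and 8 down.
(1,3) = 8 − 5 = 3 completes the 8 down.
Given what's placed, (2,1) must be 8 to fit the 17 across and 22 down.
(2,2) = 17 − 12 = 5 completes the 17 across.
(3,2) = 8 − 6 = 2 completes the 8 across.
(1,1) = 22 − 13 = 9 completes the 22 down.
(1,2) = 18 − 12 = 6 completes the 18 across.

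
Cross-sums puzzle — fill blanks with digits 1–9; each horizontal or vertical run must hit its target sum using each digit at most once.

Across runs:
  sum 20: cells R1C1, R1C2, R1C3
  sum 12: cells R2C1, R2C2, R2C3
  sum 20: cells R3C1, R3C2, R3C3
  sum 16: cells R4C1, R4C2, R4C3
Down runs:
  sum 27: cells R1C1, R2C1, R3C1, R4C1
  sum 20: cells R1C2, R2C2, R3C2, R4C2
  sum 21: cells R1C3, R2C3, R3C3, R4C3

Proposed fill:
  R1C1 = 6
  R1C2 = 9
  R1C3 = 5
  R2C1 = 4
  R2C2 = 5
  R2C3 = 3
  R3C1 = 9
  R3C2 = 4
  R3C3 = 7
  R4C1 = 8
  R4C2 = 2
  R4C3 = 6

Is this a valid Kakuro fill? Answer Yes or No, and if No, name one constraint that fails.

Across: 6+9+5=20; 4+5+3=12; 9+4+7=20; 8+2+6=16. Down: 6+4+9+8=27; 9+5+4+2=20; 5+3+7+6=21. No digit repeats within any run.

Yes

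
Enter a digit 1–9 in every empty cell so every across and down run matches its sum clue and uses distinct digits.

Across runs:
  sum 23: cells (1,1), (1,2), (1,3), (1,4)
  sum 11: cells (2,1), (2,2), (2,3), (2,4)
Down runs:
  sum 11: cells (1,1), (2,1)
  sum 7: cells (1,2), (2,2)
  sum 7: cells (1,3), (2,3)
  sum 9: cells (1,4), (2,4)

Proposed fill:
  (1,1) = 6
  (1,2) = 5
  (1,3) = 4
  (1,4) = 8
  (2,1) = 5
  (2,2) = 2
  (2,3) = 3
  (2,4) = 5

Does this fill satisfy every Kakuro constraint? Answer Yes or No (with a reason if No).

No — the across run (2,1)–(2,4) sums to 15, not 11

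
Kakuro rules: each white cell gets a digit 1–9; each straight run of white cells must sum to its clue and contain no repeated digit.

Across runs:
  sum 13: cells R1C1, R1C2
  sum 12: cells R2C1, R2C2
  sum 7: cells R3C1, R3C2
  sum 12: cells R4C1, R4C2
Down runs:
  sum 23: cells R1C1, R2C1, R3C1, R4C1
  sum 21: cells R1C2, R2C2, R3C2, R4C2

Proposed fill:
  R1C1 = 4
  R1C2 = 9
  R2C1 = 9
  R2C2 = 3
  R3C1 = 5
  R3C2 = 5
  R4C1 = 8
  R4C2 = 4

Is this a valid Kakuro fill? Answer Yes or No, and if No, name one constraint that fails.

No — the down run R1C1–R4C1 sums to 26, not 23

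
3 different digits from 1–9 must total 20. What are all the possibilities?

{3,8,9}; {4,7,9}; {5,6,9}; {5,7,8}

3 distinct digits from 1–9 sum between 6 and 24.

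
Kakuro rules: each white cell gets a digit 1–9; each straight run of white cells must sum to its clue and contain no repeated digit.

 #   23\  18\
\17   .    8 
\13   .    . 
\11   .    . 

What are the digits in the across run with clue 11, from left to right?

17 in 2 cells must be {8,9}; 23 in 3 cells must be {6,8,9}.
R1C1 = 17 − 8 = 9 completes the 17 across.
No cell is forced outright now. R2C1 can only be 6 or 8 (the digits allowed by both its 13 across and its 23 down). If R2C1 = 8: then R2C2 would have to be in {5} for the 13 across but in {1,3,4,6,7,9} for the 18 down — contradiction. So R2C1 = 6.
R2C2 = 13 − 6 = 7 completes the 13 across.
R3C1 = 23 − 15 = 8 completes the 23 down.
R3C2 = 11 − 8 = 3 completes the 11 across.

8 3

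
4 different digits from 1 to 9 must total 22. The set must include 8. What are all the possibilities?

{1,4,8,9}; {1,6,7,8}; {2,3,8,9}; {2,5,7,8}; {3,4,7,8}; {3,5,6,8}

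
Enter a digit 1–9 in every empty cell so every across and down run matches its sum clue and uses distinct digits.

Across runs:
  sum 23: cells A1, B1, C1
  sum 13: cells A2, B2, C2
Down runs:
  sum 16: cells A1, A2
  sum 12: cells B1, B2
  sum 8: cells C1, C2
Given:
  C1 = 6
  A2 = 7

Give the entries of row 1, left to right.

9, 8, 6

23 in 3 cells must be {6,8,9}; 16 in 2 cells must be {7,9}.
A1 = 16 − 7 = 9 completes the 16 down.
B1 = 23 − 15 = 8 completes the 23 across.
B2 = 12 − 8 = 4 completes the 12 down.
C2 = 13 − 11 = 2 completes the 13 across.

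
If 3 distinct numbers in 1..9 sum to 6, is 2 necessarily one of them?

Yes

The only way to make 6 from 3 distinct digits is {1,2,3}, which contains 2.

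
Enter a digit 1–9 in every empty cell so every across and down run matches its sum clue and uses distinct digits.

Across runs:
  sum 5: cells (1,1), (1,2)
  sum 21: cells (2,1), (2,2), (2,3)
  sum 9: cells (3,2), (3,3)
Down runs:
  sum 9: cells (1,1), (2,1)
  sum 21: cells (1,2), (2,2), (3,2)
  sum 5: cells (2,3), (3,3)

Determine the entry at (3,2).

The 5 across and the 21 down share only 4, so (1,2) = 4.
Intersecting the 21 across with the 5 down forces (2,3) = 4.
(3,2) = 8: the only remaining digit allowed by both the 9 across and the 21 down.
(3,3) = 9 − 8 = 1 completes the 9 across.
(1,1) = 5 − 4 = 1 completes the 5 across.
(2,1) = 9 − 1 = 8 completes the 9 down.
(2,2) = 21 − 12 = 9 completes the 21 across.

8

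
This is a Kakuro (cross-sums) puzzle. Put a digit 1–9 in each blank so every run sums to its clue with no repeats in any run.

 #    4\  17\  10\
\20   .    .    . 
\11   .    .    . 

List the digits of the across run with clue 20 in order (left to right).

3 9 8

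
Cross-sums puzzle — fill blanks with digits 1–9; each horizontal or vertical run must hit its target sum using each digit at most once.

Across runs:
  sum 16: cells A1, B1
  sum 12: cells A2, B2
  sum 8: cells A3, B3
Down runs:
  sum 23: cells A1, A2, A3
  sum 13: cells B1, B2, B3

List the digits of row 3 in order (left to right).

6 2

16 in 2 cells must be {7,9}; 23 in 3 cells must be {6,8,9}.
The 16 across and the 23 down share only 9, so A1 = 9.
B1 = 16 − 9 = 7 completes the 16 across.
Given what's placed, A2 must be 8 to fit the 12 across and 23 down.
B2 = 12 − 8 = 4 completes the 12 across.
A3 = 23 − 17 = 6 completes the 23 down.
B3 = 8 − 6 = 2 completes the 8 across.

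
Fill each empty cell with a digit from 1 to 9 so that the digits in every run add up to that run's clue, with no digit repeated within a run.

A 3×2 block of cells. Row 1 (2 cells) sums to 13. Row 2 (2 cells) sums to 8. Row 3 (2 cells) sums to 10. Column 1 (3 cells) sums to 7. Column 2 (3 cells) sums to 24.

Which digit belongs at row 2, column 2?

7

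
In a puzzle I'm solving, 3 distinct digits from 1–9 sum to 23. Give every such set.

{6,8,9}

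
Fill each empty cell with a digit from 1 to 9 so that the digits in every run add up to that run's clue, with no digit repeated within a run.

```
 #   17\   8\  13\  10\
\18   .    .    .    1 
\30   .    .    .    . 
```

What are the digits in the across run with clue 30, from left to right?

30 in 4 cells must be {6,7,8,9}; 17 in 2 cells must be {8,9}.
R2C4 = 10 − 1 = 9 completes the 10 down.
R2C1 = 8: the only remaining digit allowed by both the 30 across and the 17 down.
R1C1 = 17 − 8 = 9 completes the 17 down.
Nothing is forced directly, so branch on R2C2, whose candidates are 6 or 7. If R2C2 = 7: then R1C2 would have to be in {2,3,5,6} for the 18 across but in {1} for the 8 down — contradiction. So R2C2 = 6.
R1C2 = 8 − 6 = 2 completes the 8 down.
R1C3 = 18 − 12 = 6 completes the 18 across.
R2C3 = 30 − 23 = 7 completes the 30 across.

8, 6, 7, 9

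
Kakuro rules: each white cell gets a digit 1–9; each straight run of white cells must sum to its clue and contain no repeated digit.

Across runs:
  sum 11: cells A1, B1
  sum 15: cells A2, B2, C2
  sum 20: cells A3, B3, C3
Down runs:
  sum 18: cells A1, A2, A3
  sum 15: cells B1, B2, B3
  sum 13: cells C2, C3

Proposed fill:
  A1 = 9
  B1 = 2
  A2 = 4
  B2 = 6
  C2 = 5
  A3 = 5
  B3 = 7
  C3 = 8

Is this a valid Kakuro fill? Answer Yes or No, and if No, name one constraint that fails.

Yes

Across: 9+2=11; 4+6+5=15; 5+7+8=20. Down: 9+4+5=18; 2+6+7=15; 5+8=13. No digit repeats within any run.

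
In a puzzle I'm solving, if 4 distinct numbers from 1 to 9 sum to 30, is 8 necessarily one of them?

Yes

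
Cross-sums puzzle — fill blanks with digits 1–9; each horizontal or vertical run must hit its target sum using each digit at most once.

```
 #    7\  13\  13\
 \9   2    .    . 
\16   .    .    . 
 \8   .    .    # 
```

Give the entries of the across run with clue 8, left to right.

7 in 3 cells must be {1,2,4}.
Given what's placed, R3C1 must be 1 to fit the 8 across and 7 down.
R3C2 = 8 − 1 = 7 completes the 8 across.
R2C1 = 7 − 3 = 4 completes the 7 down.
R2C2 = 5: the only remaining digit allowed by both the 16 across and the 13 down.
R2C3 = 16 − 9 = 7 completes the 16 across.
R1C2 = 13 − 12 = 1 completes the 13 down.
R1C3 = 9 − 3 = 6 completes the 9 across.

1, 7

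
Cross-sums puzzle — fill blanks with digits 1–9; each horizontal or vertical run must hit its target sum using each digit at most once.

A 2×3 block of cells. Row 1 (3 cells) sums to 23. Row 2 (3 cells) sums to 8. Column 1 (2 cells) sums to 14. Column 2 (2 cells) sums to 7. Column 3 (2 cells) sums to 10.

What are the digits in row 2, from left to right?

5, 1, 2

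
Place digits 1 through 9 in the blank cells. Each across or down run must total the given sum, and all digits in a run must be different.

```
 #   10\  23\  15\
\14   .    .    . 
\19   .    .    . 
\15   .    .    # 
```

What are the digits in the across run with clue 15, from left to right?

7, 8

23 in 3 cells must be {6,8,9}.
Nothing is forced directly, so branch on R3C1, whose candidates are 6 or 7. If R3C1 = 6: that forces R2C1 = 3, R2C2 = 9, R2C3 = 7, after which R3C2 would have to be in {9} for the 15 across but in {6,8} for the 23 down — contradiction. So R3C1 = 7.
Given what's placed, R2C1 must be 2 to fit the 19 across and 10 down.
R3C2 = 15 − 7 = 8 completes the 15 across.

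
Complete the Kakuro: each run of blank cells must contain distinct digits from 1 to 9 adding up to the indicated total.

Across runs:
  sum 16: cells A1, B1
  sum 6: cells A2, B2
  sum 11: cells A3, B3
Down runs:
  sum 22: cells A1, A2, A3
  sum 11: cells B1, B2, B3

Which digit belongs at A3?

16 in 2 cells must be {7,9}.
The 16 across and the 11 down share only 7, so B1 = 7.
The 6 across and the 22 down share only 5, so A2 = 5.
B2 = 6 − 5 = 1 completes the 6 across.
B3 = 11 − 8 = 3 completes the 11 down.
A1 = 16 − 7 = 9 completes the 16 across.
A3 = 11 − 3 = 8 completes the 11 across.

8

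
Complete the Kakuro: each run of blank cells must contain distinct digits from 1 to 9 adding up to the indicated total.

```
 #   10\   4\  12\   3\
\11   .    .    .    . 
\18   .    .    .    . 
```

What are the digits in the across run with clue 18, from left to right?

11 in 4 cells must be {1,2,3,5}; 4 in 2 cells must be {1,3}; 3 in 2 cells must be {1,2}.
Nothing is forced directly, so branch on R1C2, whose candidates are 1 or 3. If R1C2 = 1: that forces R1C4 = 2, R2C2 = 3, R2C4 = 1, R1C1 = 3, R1C3 = 5, after which R2C1 would have to be in {5,6,8,9} for the 18 across but in {7} for the 10 down — contradiction. So R1C2 = 3.
Given what's placed, R1C3 must be 5 to fit the 11 across and 12 down.
R2C2 = 4 − 3 = 1 completes the 4 down.
R2C3 = 12 − 5 = 7 completes the 12 down.
R2C4 = 2: the only remaining digit allowed by both the 18 across and the 3 down.
R1C4 = 3 − 2 = 1 completes the 3 down.
R2C1 = 18 − 10 = 8 completes the 18 across.

8 1 7 2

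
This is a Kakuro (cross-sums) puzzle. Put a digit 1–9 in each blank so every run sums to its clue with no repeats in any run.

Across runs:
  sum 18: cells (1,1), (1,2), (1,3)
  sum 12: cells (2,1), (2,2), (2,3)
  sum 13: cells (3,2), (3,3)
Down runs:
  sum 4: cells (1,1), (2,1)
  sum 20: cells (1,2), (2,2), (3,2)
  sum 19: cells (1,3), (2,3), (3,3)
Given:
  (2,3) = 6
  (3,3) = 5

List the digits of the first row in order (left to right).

3 7 8

4 in 2 cells must be {1,3}.
(1,3) = 19 − 11 = 8 completes the 19 down.
(2,1) = 1: the only remaining digit allowed by both the 12 across and the 4 down.
(2,2) = 12 − 7 = 5 completes the 12 across.
(3,2) = 13 − 5 = 8 completes the 13 across.
(1,1) = 4 − 1 = 3 completes the 4 down.
(1,2) = 18 − 11 = 7 completes the 18 across.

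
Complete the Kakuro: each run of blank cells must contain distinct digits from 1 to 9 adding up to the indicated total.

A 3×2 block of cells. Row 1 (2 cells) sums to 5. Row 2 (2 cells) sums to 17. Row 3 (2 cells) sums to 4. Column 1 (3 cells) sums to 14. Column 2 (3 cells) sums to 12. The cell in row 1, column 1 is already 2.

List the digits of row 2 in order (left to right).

9 8

17 in 2 cells must be {8,9}; 4 in 2 cells must be {1,3}.
(1,2) = 5 − 2 = 3 completes the 5 across.
Given what's placed, (2,2) must be 8 to fit the 17 across and 12 down.
(3,1) = 3: the only remaining digit allowed by both the 4 across and the 14 down.
(3,2) = 4 − 3 = 1 completes the 4 across.
(2,1) = 17 − 8 = 9 completes the 17 across.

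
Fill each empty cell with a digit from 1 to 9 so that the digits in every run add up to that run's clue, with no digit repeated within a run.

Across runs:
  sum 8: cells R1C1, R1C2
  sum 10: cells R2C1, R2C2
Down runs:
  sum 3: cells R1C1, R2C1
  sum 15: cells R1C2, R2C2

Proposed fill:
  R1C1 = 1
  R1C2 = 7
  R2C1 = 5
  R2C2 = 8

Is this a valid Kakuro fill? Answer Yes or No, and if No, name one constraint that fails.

No — the down run R1C1–R2C1 sums to 6, not 3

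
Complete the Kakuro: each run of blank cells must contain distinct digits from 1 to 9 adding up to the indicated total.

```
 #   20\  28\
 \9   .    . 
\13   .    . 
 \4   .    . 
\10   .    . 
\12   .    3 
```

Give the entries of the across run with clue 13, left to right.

5 8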